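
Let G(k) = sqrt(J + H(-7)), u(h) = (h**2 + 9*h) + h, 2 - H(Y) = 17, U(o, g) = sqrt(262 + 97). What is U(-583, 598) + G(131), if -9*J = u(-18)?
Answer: sqrt(359) + I*sqrt(31) ≈ 18.947 + 5.5678*I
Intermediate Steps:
U(o, g) = sqrt(359)
H(Y) = -15 (H(Y) = 2 - 1*17 = 2 - 17 = -15)
u(h) = h**2 + 10*h
J = -16 (J = -(-2)*(10 - 18) = -(-2)*(-8) = -1/9*144 = -16)
G(k) = I*sqrt(31) (G(k) = sqrt(-16 - 15) = sqrt(-31) = I*sqrt(31))
U(-583, 598) + G(131) = sqrt(359) + I*sqrt(31)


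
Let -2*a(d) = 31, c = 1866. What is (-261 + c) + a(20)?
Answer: 3179/2 ≈ 1589.5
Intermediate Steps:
a(d) = -31/2 (a(d) = -1/2*31 = -31/2)
(-261 + c) + a(20) = (-261 + 1866) - 31/2 = 1605 - 31/2 = 3179/2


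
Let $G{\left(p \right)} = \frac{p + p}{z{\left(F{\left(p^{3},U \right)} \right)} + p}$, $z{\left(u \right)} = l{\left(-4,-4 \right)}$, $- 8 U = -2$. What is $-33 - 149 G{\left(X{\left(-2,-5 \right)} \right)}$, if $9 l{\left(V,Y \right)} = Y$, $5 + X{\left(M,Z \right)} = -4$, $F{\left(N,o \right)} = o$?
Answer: $- \frac{26943}{85} \approx -316.98$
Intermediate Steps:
$U = \frac{1}{4}$ ($U = \left(- \frac{1}{8}\right) \left(-2\right) = \frac{1}{4} \approx 0.25$)
$X{\left(M,Z \right)} = -9$ ($X{\left(M,Z \right)} = -5 - 4 = -9$)
$l{\left(V,Y \right)} = \frac{Y}{9}$
$z{\left(u \right)} = - \frac{4}{9}$ ($z{\left(u \right)} = \frac{1}{9} \left(-4\right) = - \frac{4}{9}$)
$G{\left(p \right)} = \frac{2 p}{- \frac{4}{9} + p}$ ($G{\left(p \right)} = \frac{p + p}{- \frac{4}{9} + p} = \frac{2 p}{- \frac{4}{9} + p}$)
$-33 - 149 G{\left(X{\left(-2,-5 \right)} \right)} = -33 - 149 \cdot 18 \left(-9\right) \frac{1}{-4 + 9 \left(-9\right)} = -33 - 149 \cdot 18 \left(-9\right) \frac{1}{-4 - 81} = -33 - 149 \cdot 18 \left(-9\right) \frac{1}{-85} = -33 - 149 \cdot 18 \left(-9\right) \left(- \frac{1}{85}\right) = -33 - \frac{24138}{85} = - \frac{26943}{85}$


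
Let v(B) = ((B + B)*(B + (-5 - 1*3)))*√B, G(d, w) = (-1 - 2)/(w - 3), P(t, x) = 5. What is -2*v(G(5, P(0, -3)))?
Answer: -57*I*√6/2 ≈ -69.81*I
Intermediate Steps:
G(d, w) = -3/(-3 + w)
v(B) = 2*B^(3/2)*(-8 + B) (v(B) = ((2*B)*(B + (-5 - 3)))*√B = ((2*B)*(B - 8))*√B = ((2*B)*(-8 + B))*√B = (2*B*(-8 + B))*√B = 2*B^(3/2)*(-8 + B))
-2*v(G(5, P(0, -3))) = -4*(-3/(-3 + 5))^(3/2)*(-8 - 3/(-3 + 5)) = -4*(-3/2)^(3/2)*(-8 - 3/2) = -4*(-3*I*√6/4)*(-19)/2 = -57*I*√6/2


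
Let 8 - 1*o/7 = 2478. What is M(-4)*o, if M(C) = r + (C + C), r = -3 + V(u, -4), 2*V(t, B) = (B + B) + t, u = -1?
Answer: 267995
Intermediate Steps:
o = -17290 (o = 56 - 7*2478 = 56 - 17346 = -17290)
V(t, B) = B + t/2 (V(t, B) = ((B + B) + t)/2 = (2*B + t)/2 = (t + 2*B)/2 = B + t/2)
r = -15/2 (r = -3 + (-4 + (1/2)*(-1)) = -3 + (-4 - 1/2) = -3 - 9/2 = -15/2 ≈ -7.5000)
M(C) = -15/2 + 2*C (M(C) = -15/2 + (C + C) = -15/2 + 2*C)
M(-4)*o = (-15/2 + 2*(-4))*(-17290) = (-15/2 - 8)*(-17290) = -31/2*(-17290) = 267995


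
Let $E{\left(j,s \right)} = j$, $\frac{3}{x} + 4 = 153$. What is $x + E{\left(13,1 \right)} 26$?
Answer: $\frac{50365}{149} \approx 338.02$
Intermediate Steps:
$x = \frac{3}{149}$ ($x = \frac{3}{-4 + 153} = \frac{3}{149} \approx 0.020134$)
$x + E{\left(13,1 \right)} 26 = \frac{3}{149} + 13 \cdot 26 = \frac{3}{149} + 338 = \frac{50365}{149}$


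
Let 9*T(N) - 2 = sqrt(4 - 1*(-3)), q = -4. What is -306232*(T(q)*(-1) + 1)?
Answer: -2143624/9 + 306232*sqrt(7)/9 ≈ -1.4816e+5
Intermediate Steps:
T(N) = 2/9 + sqrt(7)/9 (T(N) = 2/9 + sqrt(4 - 1*(-3))/9 = 2/9 + sqrt(4 + 3)/9 = 2/9 + sqrt(7)/9)
-306232*(T(q)*(-1) + 1) = -306232*((2/9 + sqrt(7)/9)*(-1) + 1) = -306232*((-2/9 - sqrt(7)/9) + 1) = -306232*(7/9 - sqrt(7)/9) = -2143624/9 + 306232*sqrt(7)/9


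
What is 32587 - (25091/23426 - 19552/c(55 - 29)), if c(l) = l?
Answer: 780974323/23426 ≈ 33338.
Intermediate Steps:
32587 - (25091/23426 - 19552/c(55 - 29)) = 32587 - (25091/23426 - 19552/(55 - 29)) = 32587 - (25091*(1/23426) - 19552/26) = 32587 - (25091/23426 - 19552*1/26) = 32587 - (25091/23426 - 752) = 32587 - 1*(-17591261/23426) = 32587 + 17591261/23426 = 780974323/23426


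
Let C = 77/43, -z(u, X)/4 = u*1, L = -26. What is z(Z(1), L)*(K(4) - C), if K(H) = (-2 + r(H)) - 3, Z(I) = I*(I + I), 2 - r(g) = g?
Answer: 3024/43 ≈ 70.326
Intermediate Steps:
r(g) = 2 - g
Z(I) = 2*I**2 (Z(I) = I*(2*I) = 2*I**2)
z(u, X) = -4*u
K(H) = -3 - H (K(H) = (-2 + (2 - H)) - 3 = -H - 3 = -3 - H)
C = 77/43 (C = 77*(1/43) = 77/43 ≈ 1.7907)
z(Z(1), L)*(K(4) - C) = (-8*1**2)*((-3 - 1*4) - 1*77/43) = (-8)*((-3 - 4) - 77/43) = (-4*2)*(-7 - 77/43) = -8*(-378/43) = 3024/43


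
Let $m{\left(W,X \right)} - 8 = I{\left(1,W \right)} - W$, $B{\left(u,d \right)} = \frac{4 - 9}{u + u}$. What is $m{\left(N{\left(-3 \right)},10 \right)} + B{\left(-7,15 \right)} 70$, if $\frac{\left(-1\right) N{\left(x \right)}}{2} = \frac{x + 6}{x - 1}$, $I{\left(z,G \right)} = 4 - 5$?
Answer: $\frac{61}{2} \approx 30.5$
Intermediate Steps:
$I{\left(z,G \right)} = -1$
$N{\left(x \right)} = - \frac{2 \left(6 + x\right)}{-1 + x}$ ($N{\left(x \right)} = - 2 \frac{x + 6}{x - 1} = - 2 \frac{6 + x}{-1 + x} = - \frac{2 \left(6 + x\right)}{-1 + x}$)
$B{\left(u,d \right)} = - \frac{5}{2 u}$
$m{\left(W,X \right)} = 7 - W$ ($m{\left(W,X \right)} = 8 - \left(1 + W\right) = 7 - W$)
$m{\left(N{\left(-3 \right)},10 \right)} + B{\left(-7,15 \right)} 70 = \left(7 - \frac{2 \left(-6 - -3\right)}{-1 - 3}\right) + - \frac{5}{2 \left(-7\right)} 70 = \left(7 - \frac{2 \left(-6 + 3\right)}{-4}\right) + \left(- \frac{5}{2}\right) \left(- \frac{1}{7}\right) 70 = \left(7 - 2 \left(- \frac{1}{4}\right) \left(-3\right)\right) + \frac{5}{14} \cdot 70 = \left(7 - \frac{3}{2}\right) + 25 = \frac{11}{2} + 25 = \frac{61}{2}$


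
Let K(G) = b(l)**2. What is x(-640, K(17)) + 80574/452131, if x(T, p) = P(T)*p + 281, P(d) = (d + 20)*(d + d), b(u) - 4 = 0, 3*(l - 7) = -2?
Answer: 5741105714985/452131 ≈ 1.2698e+7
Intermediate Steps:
l = 19/3 (l = 7 + (1/3)*(-2) = 7 - 2/3 = 19/3 ≈ 6.3333)
b(u) = 4 (b(u) = 4 + 0 = 4)
K(G) = 16 (K(G) = 4**2 = 16)
P(d) = 2*d*(20 + d) (P(d) = (20 + d)*(2*d) = 2*d*(20 + d))
x(T, p) = 281 + 2*T*p*(20 + T) (x(T, p) = (2*T*(20 + T))*p + 281 = 2*T*p*(20 + T) + 281 = 281 + 2*T*p*(20 + T))
x(-640, K(17)) + 80574/452131 = (281 + 2*(-640)*16*(20 - 640)) + 80574/452131 = (281 + 2*(-640)*16*(-620)) + 80574*(1/452131) = (281 + 12697600) + 80574/452131 = 12697881 + 80574/452131 = 5741105714985/452131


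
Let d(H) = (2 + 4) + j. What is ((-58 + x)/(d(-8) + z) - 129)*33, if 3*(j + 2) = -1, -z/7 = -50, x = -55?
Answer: -4527864/1061 ≈ -4267.5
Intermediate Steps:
z = 350 (z = -7*(-50) = 350)
j = -7/3 (j = -2 + (⅓)*(-1) = -2 - ⅓ = -7/3 ≈ -2.3333)
d(H) = 11/3 (d(H) = (2 + 4) - 7/3 = 6 - 7/3 = 11/3)
((-58 + x)/(d(-8) + z) - 129)*33 = ((-58 - 55)/(11/3 + 350) - 129)*33 = (-113/1061/3 - 129)*33 = (-113*3/1061 - 129)*33 = (-339/1061 - 129)*33 = -137208/1061*33 = -4527864/1061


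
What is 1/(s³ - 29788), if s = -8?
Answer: -1/30300 ≈ -3.3003e-5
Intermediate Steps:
1/(s³ - 29788) = 1/((-8)³ - 29788) = 1/(-512 - 29788) = 1/(-30300) = -1/30300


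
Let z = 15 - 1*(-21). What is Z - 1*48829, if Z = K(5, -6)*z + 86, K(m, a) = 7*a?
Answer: -50255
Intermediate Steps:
z = 36 (z = 15 + 21 = 36)
Z = -1426 (Z = (7*(-6))*36 + 86 = -42*36 + 86 = -1512 + 86 = -1426)
Z - 1*48829 = -1426 - 1*48829 = -1426 - 48829 = -50255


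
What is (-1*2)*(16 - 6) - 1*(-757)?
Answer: 737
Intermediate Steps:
(-1*2)*(16 - 6) - 1*(-757) = -2*10 + 757 = -20 + 757 = 737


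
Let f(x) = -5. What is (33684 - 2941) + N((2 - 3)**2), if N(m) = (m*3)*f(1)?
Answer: 30728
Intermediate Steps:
N(m) = -15*m (N(m) = (m*3)*(-5) = (3*m)*(-5) = -15*m)
(33684 - 2941) + N((2 - 3)**2) = (33684 - 2941) - 15*(2 - 3)**2 = 30743 - 15*(-1)**2 = 30743 - 15*1 = 30743 - 15 = 30728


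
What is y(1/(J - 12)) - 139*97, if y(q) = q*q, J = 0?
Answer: -1941551/144 ≈ -13483.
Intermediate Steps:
y(q) = q²
y(1/(J - 12)) - 139*97 = (1/(0 - 12))² - 139*97 = (1/(-12))² - 13483 = (-1/12)² - 13483 = 1/144 - 13483 = -1941551/144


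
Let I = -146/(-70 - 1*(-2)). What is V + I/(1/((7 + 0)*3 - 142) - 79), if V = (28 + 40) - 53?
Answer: 4866767/325040 ≈ 14.973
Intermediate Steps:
V = 15 (V = 68 - 53 = 15)
I = 73/34 (I = -146/(-70 + 2) = -146/(-68) = -146*(-1/68) = 73/34 ≈ 2.1471)
V + I/(1/((7 + 0)*3 - 142) - 79) = 15 + 73/(34*(1/((7 + 0)*3 - 142) - 79)) = 15 + 73/(34*(1/(7*3 - 142) - 79)) = 15 + 73/(34*(1/(21 - 142) - 79)) = 15 + 73/(34*(1/(-121) - 79)) = 15 + 73/(34*(-1/121 - 79)) = 15 + 73/(34*(-9560/121)) = 15 + (73/34)*(-121/9560) = 15 - 8833/325040 = 4866767/325040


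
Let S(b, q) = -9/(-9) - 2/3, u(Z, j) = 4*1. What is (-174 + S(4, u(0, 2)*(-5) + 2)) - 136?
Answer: -929/3 ≈ -309.67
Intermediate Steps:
u(Z, j) = 4
S(b, q) = ⅓ (S(b, q) = -9*(-⅑) - 2*⅓ = 1 - ⅔ = ⅓)
(-174 + S(4, u(0, 2)*(-5) + 2)) - 136 = (-174 + ⅓) - 136 = -521/3 - 136 = -929/3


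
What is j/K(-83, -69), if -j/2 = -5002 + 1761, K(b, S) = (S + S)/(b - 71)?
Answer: 499114/69 ≈ 7233.5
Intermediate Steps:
K(b, S) = 2*S/(-71 + b) (K(b, S) = (2*S)/(-71 + b) = 2*S/(-71 + b))
j = 6482 (j = -2*(-5002 + 1761) = -2*(-3241) = 6482)
j/K(-83, -69) = 6482/((2*(-69)/(-71 - 83))) = 6482/((2*(-69)/(-154))) = 6482/((2*(-69)*(-1/154))) = 6482/(69/77) = 6482*(77/69) = 499114/69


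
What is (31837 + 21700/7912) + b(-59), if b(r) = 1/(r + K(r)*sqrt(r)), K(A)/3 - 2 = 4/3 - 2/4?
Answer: 33063972863/1038450 - 34*I*sqrt(59)/30975 ≈ 31840.0 - 0.0084313*I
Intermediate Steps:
K(A) = 17/2 (K(A) = 6 + 3*(4/3 - 2/4) = 6 + 3*(4*(1/3) - 2*1/4) = 6 + 3*(4/3 - 1/2) = 6 + 3*(5/6) = 6 + 5/2 = 17/2)
b(r) = 1/(r + 17*sqrt(r)/2)
(31837 + 21700/7912) + b(-59) = (31837 + 21700/7912) + 2/(2*(-59) + 17*sqrt(-59)) = (31837 + 21700*(1/7912)) + 2/(-118 + 17*(I*sqrt(59))) = (31837 + 5425/1978) + 2/(-118 + 17*I*sqrt(59)) = 62979011/1978 + 2/(-118 + 17*I*sqrt(59))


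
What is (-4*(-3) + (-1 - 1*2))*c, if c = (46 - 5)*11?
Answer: 4059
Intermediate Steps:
c = 451 (c = 41*11 = 451)
(-4*(-3) + (-1 - 1*2))*c = (-4*(-3) + (-1 - 1*2))*451 = (12 + (-1 - 2))*451 = (12 - 3)*451 = 9*451 = 4059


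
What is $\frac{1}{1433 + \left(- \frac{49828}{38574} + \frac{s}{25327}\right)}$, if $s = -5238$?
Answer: $\frac{488481849}{699262467433} \approx 0.00069857$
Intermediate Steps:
$\frac{1}{1433 + \left(- \frac{49828}{38574} + \frac{s}{25327}\right)} = \frac{1}{1433 - \left(\frac{5238}{25327} + \frac{24914}{19287}\right)} = \frac{1}{1433 - \frac{732022184}{488481849}} = \frac{1}{\frac{699262467433}{488481849}} = \frac{488481849}{699262467433}$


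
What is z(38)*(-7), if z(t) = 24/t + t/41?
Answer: -8498/779 ≈ -10.909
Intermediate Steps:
z(t) = 24/t + t/41 (z(t) = 24/t + t*(1/41) = 24/t + t/41)
z(38)*(-7) = (24/38 + (1/41)*38)*(-7) = (24*(1/38) + 38/41)*(-7) = (12/19 + 38/41)*(-7) = (1214/779)*(-7) = -8498/779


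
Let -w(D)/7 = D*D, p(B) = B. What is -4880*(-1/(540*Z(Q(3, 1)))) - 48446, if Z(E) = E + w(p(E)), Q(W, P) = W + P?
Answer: -35317195/729 ≈ -48446.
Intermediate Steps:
Q(W, P) = P + W
w(D) = -7*D² (w(D) = -7*D*D = -7*D²)
Z(E) = E - 7*E²
-4880*(-1/(540*Z(Q(3, 1)))) - 48446 = -4880*(-1/(540*(1 + 3)*(1 - 7*(1 + 3)))) - 48446 = -4880*(-1/(2160*(1 - 7*4))) - 48446 = -4880*(-1/(2160*(1 - 28))) - 48446 = -4880/((20*(4*(-27)))*(-27)) - 48446 = -4880/((20*(-108))*(-27)) - 48446 = -4880/((-2160*(-27))) - 48446 = -4880/58320 - 48446 = -4880*1/58320 - 48446 = -61/729 - 48446 = -35317195/729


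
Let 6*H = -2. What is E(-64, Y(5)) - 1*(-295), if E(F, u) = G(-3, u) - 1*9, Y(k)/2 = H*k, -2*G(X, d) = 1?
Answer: 571/2 ≈ 285.50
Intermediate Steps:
H = -1/3 (H = (1/6)*(-2) = -1/3 ≈ -0.33333)
G(X, d) = -1/2 (G(X, d) = -1/2*1 = -1/2)
Y(k) = -2*k/3 (Y(k) = 2*(-k/3) = -2*k/3)
E(F, u) = -19/2 (E(F, u) = -1/2 - 1*9 = -1/2 - 9 = -19/2)
E(-64, Y(5)) - 1*(-295) = -19/2 - 1*(-295) = -19/2 + 295 = 571/2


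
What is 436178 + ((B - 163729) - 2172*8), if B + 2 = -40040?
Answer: 215031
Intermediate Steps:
B = -40042 (B = -2 - 40040 = -40042)
436178 + ((B - 163729) - 2172*8) = 436178 + ((-40042 - 163729) - 2172*8) = 436178 + (-203771 - 17376) = 436178 - 221147 = 215031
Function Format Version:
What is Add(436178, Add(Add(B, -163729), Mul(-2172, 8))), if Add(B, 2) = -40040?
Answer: 215031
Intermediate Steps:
B = -40042 (B = Add(-2, -40040) = -40042)
Add(436178, Add(Add(B, -163729), Mul(-2172, 8))) = Add(436178, Add(Add(-40042, -163729), Mul(-2172, 8))) = Add(436178, Add(-203771, -17376)) = Add(436178, -221147) = 215031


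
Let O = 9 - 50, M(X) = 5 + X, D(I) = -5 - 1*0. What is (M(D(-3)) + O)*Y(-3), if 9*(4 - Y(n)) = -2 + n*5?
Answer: -2173/9 ≈ -241.44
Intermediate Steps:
D(I) = -5 (D(I) = -5 + 0 = -5)
Y(n) = 38/9 - 5*n/9 (Y(n) = 4 - (-2 + n*5)/9 = 4 - (-2 + 5*n)/9 = 4 + (2/9 - 5*n/9) = 38/9 - 5*n/9)
O = -41
(M(D(-3)) + O)*Y(-3) = ((5 - 5) - 41)*(38/9 - 5/9*(-3)) = (0 - 41)*(38/9 + 5/3) = -41*53/9 = -2173/9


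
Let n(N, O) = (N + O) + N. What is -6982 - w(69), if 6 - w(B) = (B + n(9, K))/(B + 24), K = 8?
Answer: -649789/93 ≈ -6987.0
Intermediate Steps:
n(N, O) = O + 2*N
w(B) = 6 - (26 + B)/(24 + B) (w(B) = 6 - (B + (8 + 2*9))/(B + 24) = 6 - (B + (8 + 18))/(24 + B) = 6 - (B + 26)/(24 + B) = 6 - (26 + B)/(24 + B))
-6982 - w(69) = -6982 - (118 + 5*69)/(24 + 69) = -6982 - (118 + 345)/93 = -6982 - 463/93 = -649789/93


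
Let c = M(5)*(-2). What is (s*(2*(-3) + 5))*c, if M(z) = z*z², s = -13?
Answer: -3250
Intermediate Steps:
M(z) = z³
c = -250 (c = 5³*(-2) = 125*(-2) = -250)
(s*(2*(-3) + 5))*c = -13*(2*(-3) + 5)*(-250) = -13*(-6 + 5)*(-250) = -13*(-1)*(-250) = 13*(-250) = -3250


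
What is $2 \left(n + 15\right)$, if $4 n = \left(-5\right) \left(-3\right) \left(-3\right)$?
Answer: $\frac{15}{2} \approx 7.5$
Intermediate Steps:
$n = - \frac{45}{4}$ ($n = \frac{\left(-5\right) \left(-3\right) \left(-3\right)}{4} = \frac{15 \left(-3\right)}{4} = \frac{1}{4} \left(-45\right) = - \frac{45}{4} \approx -11.25$)
$2 \left(n + 15\right) = 2 \left(- \frac{45}{4} + 15\right) = 2 \cdot \frac{15}{4} = \frac{15}{2}$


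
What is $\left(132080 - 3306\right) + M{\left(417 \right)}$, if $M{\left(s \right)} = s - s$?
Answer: $128774$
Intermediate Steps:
$M{\left(s \right)} = 0$
$\left(132080 - 3306\right) + M{\left(417 \right)} = \left(132080 - 3306\right) + 0 = 128774 + 0 = 128774$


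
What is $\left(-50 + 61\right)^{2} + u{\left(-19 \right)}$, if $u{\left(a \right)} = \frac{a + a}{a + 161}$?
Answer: $\frac{8572}{71} \approx 120.73$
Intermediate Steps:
$u{\left(a \right)} = \frac{2 a}{161 + a}$
$\left(-50 + 61\right)^{2} + u{\left(-19 \right)} = \left(-50 + 61\right)^{2} + 2 \left(-19\right) \frac{1}{161 - 19} = 11^{2} + 2 \left(-19\right) \frac{1}{142} = 121 + 2 \left(-19\right) \frac{1}{142} = 121 - \frac{19}{71} = \frac{8572}{71}$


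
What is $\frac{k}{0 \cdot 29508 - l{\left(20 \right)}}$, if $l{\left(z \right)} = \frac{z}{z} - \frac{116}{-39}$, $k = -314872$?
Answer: $\frac{12280008}{155} \approx 79226.0$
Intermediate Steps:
$l{\left(z \right)} = \frac{155}{39}$ ($l{\left(z \right)} = 1 - - \frac{116}{39} = 1 + \frac{116}{39} = \frac{155}{39}$)
$\frac{k}{0 \cdot 29508 - l{\left(20 \right)}} = - \frac{314872}{0 \cdot 29508 - \frac{155}{39}} = - \frac{314872}{0 - \frac{155}{39}} = - \frac{314872}{- \frac{155}{39}} = \left(-314872\right) \left(- \frac{39}{155}\right) = \frac{12280008}{155}$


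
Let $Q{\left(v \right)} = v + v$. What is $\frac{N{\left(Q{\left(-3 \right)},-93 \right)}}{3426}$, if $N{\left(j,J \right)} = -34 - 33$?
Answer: $- \frac{67}{3426} \approx -0.019556$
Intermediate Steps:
$Q{\left(v \right)} = 2 v$
$N{\left(j,J \right)} = -67$
$\frac{N{\left(Q{\left(-3 \right)},-93 \right)}}{3426} = - \frac{67}{3426}$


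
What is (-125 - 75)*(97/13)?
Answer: -19400/13 ≈ -1492.3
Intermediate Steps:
(-125 - 75)*(97/13) = -19400/13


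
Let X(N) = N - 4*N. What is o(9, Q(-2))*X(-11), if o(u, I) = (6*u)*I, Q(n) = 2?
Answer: 3564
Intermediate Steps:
o(u, I) = 6*I*u
X(N) = -3*N
o(9, Q(-2))*X(-11) = (6*2*9)*(-3*(-11)) = 108*33 = 3564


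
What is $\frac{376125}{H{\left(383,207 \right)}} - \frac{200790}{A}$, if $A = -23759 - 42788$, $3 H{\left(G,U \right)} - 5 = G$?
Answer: $\frac{75167877645}{25820236} \approx 2911.2$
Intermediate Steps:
$H{\left(G,U \right)} = \frac{5}{3} + \frac{G}{3}$
$A = -66547$
$\frac{376125}{H{\left(383,207 \right)}} - \frac{200790}{A} = \frac{376125}{\frac{5}{3} + \frac{1}{3} \cdot 383} - \frac{200790}{-66547} = \frac{376125}{\frac{5}{3} + \frac{383}{3}} - - \frac{200790}{66547} = \frac{376125}{\frac{388}{3}} + \frac{200790}{66547} = 376125 \cdot \frac{3}{388} + \frac{200790}{66547} = \frac{1128375}{388} + \frac{200790}{66547} = \frac{75167877645}{25820236}$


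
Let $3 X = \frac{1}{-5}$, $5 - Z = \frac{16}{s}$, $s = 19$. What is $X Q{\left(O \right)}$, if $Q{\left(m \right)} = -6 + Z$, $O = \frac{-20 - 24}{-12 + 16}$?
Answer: $\frac{7}{57} \approx 0.12281$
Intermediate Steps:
$O = -11$ ($O = - \frac{44}{4} = \left(-44\right) \frac{1}{4} = -11$)
$Z = \frac{79}{19}$ ($Z = 5 - \frac{16}{19} = \frac{79}{19} \approx 4.1579$)
$X = - \frac{1}{15}$ ($X = \frac{1}{3 \left(-5\right)} = \frac{1}{3} \left(- \frac{1}{5}\right) = - \frac{1}{15} \approx -0.066667$)
$Q{\left(m \right)} = - \frac{35}{19}$ ($Q{\left(m \right)} = -6 + \frac{79}{19} = - \frac{35}{19}$)
$X Q{\left(O \right)} = \left(- \frac{1}{15}\right) \left(- \frac{35}{19}\right) = \frac{7}{57}$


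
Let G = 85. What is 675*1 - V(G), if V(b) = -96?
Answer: 771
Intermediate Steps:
675*1 - V(G) = 675*1 - 1*(-96) = 675 + 96 = 771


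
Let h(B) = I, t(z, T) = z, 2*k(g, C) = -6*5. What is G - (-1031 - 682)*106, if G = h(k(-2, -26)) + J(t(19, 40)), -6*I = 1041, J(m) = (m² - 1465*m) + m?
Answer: 307899/2 ≈ 1.5395e+5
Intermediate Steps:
k(g, C) = -15 (k(g, C) = (-6*5)/2 = (½)*(-30) = -15)
J(m) = m² - 1464*m
I = -347/2 (I = -⅙*1041 = -347/2 ≈ -173.50)
h(B) = -347/2
G = -55257/2 (G = -347/2 + 19*(-1464 + 19) = -347/2 + 19*(-1445) = -347/2 - 27455 = -55257/2 ≈ -27629.)
G - (-1031 - 682)*106 = -55257/2 - (-1031 - 682)*106 = -55257/2 - (-1713)*106 = -55257/2 - 1*(-181578) = -55257/2 + 181578 = 307899/2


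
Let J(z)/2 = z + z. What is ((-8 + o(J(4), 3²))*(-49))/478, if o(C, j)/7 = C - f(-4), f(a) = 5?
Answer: -3381/478 ≈ -7.0732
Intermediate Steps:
J(z) = 4*z (J(z) = 2*(z + z) = 2*(2*z) = 4*z)
o(C, j) = -35 + 7*C (o(C, j) = 7*(C - 1*5) = 7*(C - 5) = 7*(-5 + C) = -35 + 7*C)
((-8 + o(J(4), 3²))*(-49))/478 = ((-8 + (-35 + 7*(4*4)))*(-49))/478 = ((-8 + (-35 + 7*16))*(-49))*(1/478) = ((-8 + (-35 + 112))*(-49))*(1/478) = ((-8 + 77)*(-49))*(1/478) = (69*(-49))*(1/478) = -3381*1/478 = -3381/478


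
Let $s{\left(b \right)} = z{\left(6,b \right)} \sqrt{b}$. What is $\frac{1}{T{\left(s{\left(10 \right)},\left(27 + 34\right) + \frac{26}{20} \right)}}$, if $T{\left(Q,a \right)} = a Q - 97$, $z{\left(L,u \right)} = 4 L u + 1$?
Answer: $\frac{970}{22542826359} + \frac{150143 \sqrt{10}}{22542826359} \approx 2.1105 \cdot 10^{-5}$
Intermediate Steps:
$z{\left(L,u \right)} = 1 + 4 L u$ ($z{\left(L,u \right)} = 4 L u + 1 = 1 + 4 L u$)
$s{\left(b \right)} = \sqrt{b} \left(1 + 24 b\right)$ ($s{\left(b \right)} = \left(1 + 4 \cdot 6 b\right) \sqrt{b} = \left(1 + 24 b\right) \sqrt{b} = \sqrt{b} \left(1 + 24 b\right)$)
$T{\left(Q,a \right)} = -97 + Q a$ ($T{\left(Q,a \right)} = Q a - 97 = -97 + Q a$)
$\frac{1}{T{\left(s{\left(10 \right)},\left(27 + 34\right) + \frac{26}{20} \right)}} = \frac{1}{-97 + \sqrt{10} \left(1 + 24 \cdot 10\right) \left(\left(27 + 34\right) + \frac{26}{20}\right)} = \frac{1}{-97 + \sqrt{10} \left(1 + 240\right) \left(61 + 26 \cdot \frac{1}{20}\right)} = \frac{1}{-97 + \sqrt{10} \cdot 241 \left(61 + \frac{13}{10}\right)} = \frac{1}{-97 + 241 \sqrt{10} \cdot \frac{623}{10}} = \frac{1}{-97 + \frac{150143 \sqrt{10}}{10}}$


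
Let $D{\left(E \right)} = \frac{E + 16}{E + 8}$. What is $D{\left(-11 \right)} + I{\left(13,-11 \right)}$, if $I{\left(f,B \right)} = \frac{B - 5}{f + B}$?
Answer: $- \frac{29}{3} \approx -9.6667$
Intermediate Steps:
$D{\left(E \right)} = \frac{16 + E}{8 + E}$
$I{\left(f,B \right)} = \frac{-5 + B}{B + f}$
$D{\left(-11 \right)} + I{\left(13,-11 \right)} = \frac{16 - 11}{8 - 11} + \frac{-5 - 11}{-11 + 13} = \frac{1}{-3} \cdot 5 + \frac{1}{2} \left(-16\right) = \left(- \frac{1}{3}\right) 5 + \frac{1}{2} \left(-16\right) = - \frac{5}{3} - 8 = - \frac{29}{3}$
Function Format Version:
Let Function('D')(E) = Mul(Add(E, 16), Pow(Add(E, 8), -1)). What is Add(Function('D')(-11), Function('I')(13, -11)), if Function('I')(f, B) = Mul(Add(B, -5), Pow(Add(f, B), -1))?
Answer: Rational(-29, 3) ≈ -9.6667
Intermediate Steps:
Function('D')(E) = Mul(Pow(Add(8, E), -1), Add(16, E)) (Function('D')(E) = Mul(Add(16, E), Pow(Add(8, E), -1)) = Mul(Pow(Add(8, E), -1), Add(16, E)))
Function('I')(f, B) = Mul(Pow(Add(B, f), -1), Add(-5, B)) (Function('I')(f, B) = Mul(Add(-5, B), Pow(Add(B, f), -1)) = Mul(Pow(Add(B, f), -1), Add(-5, B)))
Add(Function('D')(-11), Function('I')(13, -11)) = Add(Mul(Pow(Add(8, -11), -1), Add(16, -11)), Mul(Pow(Add(-11, 13), -1), Add(-5, -11))) = Add(Mul(Pow(-3, -1), 5), Mul(Pow(2, -1), -16)) = Add(Mul(Rational(-1, 3), 5), Mul(Rational(1, 2), -16)) = Add(Rational(-5, 3), -8) = Rational(-29, 3)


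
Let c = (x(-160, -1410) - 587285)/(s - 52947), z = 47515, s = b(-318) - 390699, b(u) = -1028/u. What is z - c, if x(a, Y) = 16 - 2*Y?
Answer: 3351577160609/70539200 ≈ 47514.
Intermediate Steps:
s = -62120627/159 (s = -1028/(-318) - 390699 = -1028*(-1/318) - 390699 = 514/159 - 390699 = -62120627/159 ≈ -3.9070e+5)
c = 92927391/70539200 (c = ((16 - 2*(-1410)) - 587285)/(-62120627/159 - 52947) = ((16 + 2820) - 587285)/(-70539200/159) = (2836 - 587285)*(-159/70539200) = -584449*(-159/70539200) = 92927391/70539200 ≈ 1.3174)
z - c = 47515 - 1*92927391/70539200 = 47515 - 92927391/70539200 = 3351577160609/70539200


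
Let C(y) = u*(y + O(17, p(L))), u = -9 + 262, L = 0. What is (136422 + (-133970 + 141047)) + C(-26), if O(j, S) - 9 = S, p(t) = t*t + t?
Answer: 139198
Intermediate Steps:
p(t) = t + t² (p(t) = t² + t = t + t²)
O(j, S) = 9 + S
u = 253
C(y) = 2277 + 253*y (C(y) = 253*(y + (9 + 0*(1 + 0))) = 253*(y + (9 + 0*1)) = 253*(y + (9 + 0)) = 253*(y + 9) = 253*(9 + y) = 2277 + 253*y)
(136422 + (-133970 + 141047)) + C(-26) = (136422 + (-133970 + 141047)) + (2277 + 253*(-26)) = (136422 + 7077) + (2277 - 6578) = 143499 - 4301 = 139198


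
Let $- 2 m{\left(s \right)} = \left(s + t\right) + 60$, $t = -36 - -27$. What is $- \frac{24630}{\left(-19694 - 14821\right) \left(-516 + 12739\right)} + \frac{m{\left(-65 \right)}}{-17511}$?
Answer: $- \frac{1436947}{4209393409} \approx -0.00034137$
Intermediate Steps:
$t = -9$ ($t = -36 + 27 = -9$)
$m{\left(s \right)} = - \frac{51}{2} - \frac{s}{2}$ ($m{\left(s \right)} = - \frac{\left(s - 9\right) + 60}{2} = - \frac{\left(-9 + s\right) + 60}{2} = - \frac{51 + s}{2} = - \frac{51}{2} - \frac{s}{2}$)
$- \frac{24630}{\left(-19694 - 14821\right) \left(-516 + 12739\right)} + \frac{m{\left(-65 \right)}}{-17511} = - \frac{24630}{\left(-19694 - 14821\right) \left(-516 + 12739\right)} + \frac{- \frac{51}{2} - - \frac{65}{2}}{-17511} = - \frac{24630}{\left(-34515\right) 12223} + \left(- \frac{51}{2} + \frac{65}{2}\right) \left(- \frac{1}{17511}\right) = - \frac{24630}{-421876845} + 7 \left(- \frac{1}{17511}\right) = \left(-24630\right) \left(- \frac{1}{421876845}\right) - \frac{7}{17511} = \frac{1642}{28125123} - \frac{7}{17511} = - \frac{1436947}{4209393409}$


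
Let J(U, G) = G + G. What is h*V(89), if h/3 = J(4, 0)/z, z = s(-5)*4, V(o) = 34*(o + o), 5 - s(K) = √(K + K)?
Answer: 0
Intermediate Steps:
s(K) = 5 - √2*√K (s(K) = 5 - √(K + K) = 5 - √(2*K) = 5 - √2*√K)
V(o) = 68*o (V(o) = 34*(2*o) = 68*o)
J(U, G) = 2*G
z = 20 - 4*I*√10 (z = (5 - √2*√(-5))*4 = (5 - √2*I*√5)*4 = (5 - I*√10)*4 = 20 - 4*I*√10 ≈ 20.0 - 12.649*I)
h = 0 (h = 3*((2*0)/(20 - 4*I*√10)) = 3*(0/(20 - 4*I*√10)) = 3*0 = 0)
h*V(89) = 0*(68*89) = 0*6052 = 0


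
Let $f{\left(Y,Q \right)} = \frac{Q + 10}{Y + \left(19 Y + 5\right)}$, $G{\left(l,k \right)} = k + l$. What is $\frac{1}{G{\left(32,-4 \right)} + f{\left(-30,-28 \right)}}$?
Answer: $\frac{595}{16678} \approx 0.035676$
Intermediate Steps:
$f{\left(Y,Q \right)} = \frac{10 + Q}{5 + 20 Y}$ ($f{\left(Y,Q \right)} = \frac{10 + Q}{Y + \left(5 + 19 Y\right)} = \frac{10 + Q}{5 + 20 Y}$)
$\frac{1}{G{\left(32,-4 \right)} + f{\left(-30,-28 \right)}} = \frac{1}{\left(-4 + 32\right) + \frac{10 - 28}{5 \left(1 + 4 \left(-30\right)\right)}} = \frac{1}{28 + \frac{1}{5} \frac{1}{1 - 120} \left(-18\right)} = \frac{1}{28 + \frac{1}{5} \frac{1}{-119} \left(-18\right)} = \frac{1}{28 + \frac{1}{5} \left(- \frac{1}{119}\right) \left(-18\right)} = \frac{1}{28 + \frac{18}{595}} = \frac{1}{\frac{16678}{595}} = \frac{595}{16678}$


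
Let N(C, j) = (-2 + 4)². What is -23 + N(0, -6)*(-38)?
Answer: -175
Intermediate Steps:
N(C, j) = 4 (N(C, j) = 2² = 4)
-23 + N(0, -6)*(-38) = -23 + 4*(-38) = -23 - 152 = -175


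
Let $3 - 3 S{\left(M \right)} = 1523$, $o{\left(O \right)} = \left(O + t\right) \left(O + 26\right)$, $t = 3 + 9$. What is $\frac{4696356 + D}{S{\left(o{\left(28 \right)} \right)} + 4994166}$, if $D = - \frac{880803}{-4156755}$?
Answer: $\frac{19521602165583}{20757418402130} \approx 0.94046$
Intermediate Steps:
$t = 12$
$o{\left(O \right)} = \left(12 + O\right) \left(26 + O\right)$ ($o{\left(O \right)} = \left(O + 12\right) \left(O + 26\right) = \left(12 + O\right) \left(26 + O\right)$)
$S{\left(M \right)} = - \frac{1520}{3}$ ($S{\left(M \right)} = 1 - \frac{1523}{3} = - \frac{1520}{3}$)
$D = \frac{293601}{1385585}$ ($D = \left(-880803\right) \left(- \frac{1}{4156755}\right) = \frac{293601}{1385585} \approx 0.2119$)
$\frac{4696356 + D}{S{\left(o{\left(28 \right)} \right)} + 4994166} = \frac{4696356 + \frac{293601}{1385585}}{- \frac{1520}{3} + 4994166} = \frac{6507200721861}{1385585 \cdot \frac{14980978}{3}} = \frac{6507200721861}{1385585} \cdot \frac{3}{14980978} = \frac{19521602165583}{20757418402130}$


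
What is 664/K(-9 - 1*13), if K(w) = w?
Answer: -332/11 ≈ -30.182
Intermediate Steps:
664/K(-9 - 1*13) = 664/(-9 - 1*13) = 664/(-9 - 13) = 664/(-22) = 664*(-1/22) = -332/11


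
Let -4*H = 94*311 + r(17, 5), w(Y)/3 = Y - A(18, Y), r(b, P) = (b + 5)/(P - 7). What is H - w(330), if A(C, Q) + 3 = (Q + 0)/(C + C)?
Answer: -33109/4 ≈ -8277.3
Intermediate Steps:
r(b, P) = (5 + b)/(-7 + P)
A(C, Q) = -3 + Q/(2*C) (A(C, Q) = -3 + (Q + 0)/(C + C) = -3 + Q/((2*C)) = -3 + Q*(1/(2*C)) = -3 + Q/(2*C))
w(Y) = 9 + 35*Y/12 (w(Y) = 3*(Y - (-3 + (½)*Y/18)) = 3*(Y - (-3 + (½)*Y*(1/18))) = 3*(Y - (-3 + Y/36)) = 3*(Y + (3 - Y/36)) = 3*(3 + 35*Y/36) = 9 + 35*Y/12)
H = -29223/4 (H = -(94*311 + (5 + 17)/(-7 + 5))/4 = -(29234 + 22/(-2))/4 = -(29234 - ½*22)/4 = -(29234 - 11)/4 = -¼*29223 = -29223/4 ≈ -7305.8)
H - w(330) = -29223/4 - (9 + (35/12)*330) = -29223/4 - (9 + 1925/2) = -29223/4 - 1*1943/2 = -29223/4 - 1943/2 = -33109/4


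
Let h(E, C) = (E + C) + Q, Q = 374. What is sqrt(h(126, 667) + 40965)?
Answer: 2*sqrt(10533) ≈ 205.26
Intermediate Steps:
h(E, C) = 374 + C + E (h(E, C) = (E + C) + 374 = (C + E) + 374 = 374 + C + E)
sqrt(h(126, 667) + 40965) = sqrt((374 + 667 + 126) + 40965) = sqrt(1167 + 40965) = sqrt(42132) = 2*sqrt(10533)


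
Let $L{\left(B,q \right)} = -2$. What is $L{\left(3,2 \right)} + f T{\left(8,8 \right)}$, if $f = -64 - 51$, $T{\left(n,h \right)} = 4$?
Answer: $-462$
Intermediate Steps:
$f = -115$
$L{\left(3,2 \right)} + f T{\left(8,8 \right)} = -2 - 460 = -462$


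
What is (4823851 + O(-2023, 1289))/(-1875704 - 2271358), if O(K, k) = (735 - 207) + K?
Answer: -803726/691177 ≈ -1.1628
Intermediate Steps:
O(K, k) = 528 + K
(4823851 + O(-2023, 1289))/(-1875704 - 2271358) = (4823851 + (528 - 2023))/(-1875704 - 2271358) = (4823851 - 1495)/(-4147062) = 4822356*(-1/4147062) = -803726/691177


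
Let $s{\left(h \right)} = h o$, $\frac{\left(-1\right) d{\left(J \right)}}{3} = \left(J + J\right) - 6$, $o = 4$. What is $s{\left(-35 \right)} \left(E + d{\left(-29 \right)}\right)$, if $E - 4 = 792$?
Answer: $-138320$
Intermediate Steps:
$E = 796$ ($E = 4 + 792 = 796$)
$d{\left(J \right)} = 18 - 6 J$ ($d{\left(J \right)} = - 3 \left(\left(J + J\right) - 6\right) = - 3 \left(2 J - 6\right) = - 3 \left(-6 + 2 J\right) = 18 - 6 J$)
$s{\left(h \right)} = 4 h$ ($s{\left(h \right)} = h 4 = 4 h$)
$s{\left(-35 \right)} \left(E + d{\left(-29 \right)}\right) = 4 \left(-35\right) \left(796 + \left(18 - -174\right)\right) = - 140 \left(796 + \left(18 + 174\right)\right) = - 140 \left(796 + 192\right) = \left(-140\right) 988 = -138320$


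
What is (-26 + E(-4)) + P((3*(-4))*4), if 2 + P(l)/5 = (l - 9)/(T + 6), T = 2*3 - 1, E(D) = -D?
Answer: -637/11 ≈ -57.909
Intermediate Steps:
T = 5 (T = 6 - 1 = 5)
P(l) = -155/11 + 5*l/11 (P(l) = -10 + 5*((l - 9)/(5 + 6)) = -10 + 5*((-9 + l)/11) = -10 + 5*((-9 + l)*(1/11)) = -10 + 5*(-9/11 + l/11) = -10 + (-45/11 + 5*l/11) = -155/11 + 5*l/11)
(-26 + E(-4)) + P((3*(-4))*4) = (-26 - 1*(-4)) + (-155/11 + 5*((3*(-4))*4)/11) = (-26 + 4) + (-155/11 + 5*(-12*4)/11) = -22 + (-155/11 + (5/11)*(-48)) = -22 + (-155/11 - 240/11) = -22 - 395/11 = -637/11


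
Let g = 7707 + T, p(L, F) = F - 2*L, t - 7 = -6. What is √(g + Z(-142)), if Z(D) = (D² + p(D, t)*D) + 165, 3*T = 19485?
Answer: I*√5939 ≈ 77.065*I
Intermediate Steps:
t = 1 (t = 7 - 6 = 1)
T = 6495 (T = (⅓)*19485 = 6495)
g = 14202 (g = 7707 + 6495 = 14202)
Z(D) = 165 + D² + D*(1 - 2*D) (Z(D) = (D² + (1 - 2*D)*D) + 165 = (D² + D*(1 - 2*D)) + 165 = 165 + D² + D*(1 - 2*D))
√(g + Z(-142)) = √(14202 + (165 - 142 - 1*(-142)²)) = √(14202 + (165 - 142 - 1*20164)) = √(14202 + (165 - 142 - 20164)) = √(14202 - 20141) = √(-5939) = I*√5939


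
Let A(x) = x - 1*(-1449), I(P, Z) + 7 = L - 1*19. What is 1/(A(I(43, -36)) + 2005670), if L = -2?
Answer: 1/2007091 ≈ 4.9823e-7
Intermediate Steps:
I(P, Z) = -28 (I(P, Z) = -7 + (-2 - 1*19) = -7 + (-2 - 19) = -7 - 21 = -28)
A(x) = 1449 + x (A(x) = x + 1449 = 1449 + x)
1/(A(I(43, -36)) + 2005670) = 1/((1449 - 28) + 2005670) = 1/(1421 + 2005670) = 1/2007091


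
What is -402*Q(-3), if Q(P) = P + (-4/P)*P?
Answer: 2814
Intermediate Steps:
Q(P) = -4 + P (Q(P) = P - 4 = -4 + P)
-402*Q(-3) = -402*(-4 - 3) = -402*(-7) = 2814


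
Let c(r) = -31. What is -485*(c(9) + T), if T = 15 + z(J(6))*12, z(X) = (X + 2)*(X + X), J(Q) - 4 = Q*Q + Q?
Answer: -25693360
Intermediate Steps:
J(Q) = 4 + Q + Q² (J(Q) = 4 + (Q*Q + Q) = 4 + (Q² + Q) = 4 + (Q + Q²) = 4 + Q + Q²)
z(X) = 2*X*(2 + X) (z(X) = (2 + X)*(2*X) = 2*X*(2 + X))
T = 53007 (T = 15 + (2*(4 + 6 + 6²)*(2 + (4 + 6 + 6²)))*12 = 15 + (2*(4 + 6 + 36)*(2 + (4 + 6 + 36)))*12 = 15 + (2*46*(2 + 46))*12 = 15 + (2*46*48)*12 = 15 + 4416*12 = 15 + 52992 = 53007)
-485*(c(9) + T) = -485*(-31 + 53007) = -485*52976 = -25693360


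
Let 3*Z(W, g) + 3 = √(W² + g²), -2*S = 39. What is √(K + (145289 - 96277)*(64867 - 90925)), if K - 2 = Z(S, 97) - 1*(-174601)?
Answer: √(-45971283384 + 6*√39157)/6 ≈ 35735.0*I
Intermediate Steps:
S = -39/2 (S = -½*39 = -39/2 ≈ -19.500)
Z(W, g) = -1 + √(W² + g²)/3
K = 174602 + √39157/6 (K = 2 + ((-1 + √((-39/2)² + 97²)/3) - 1*(-174601)) = 2 + ((-1 + √(1521/4 + 9409)/3) + 174601) = 2 + ((-1 + √(39157/4)/3) + 174601) = 2 + ((-1 + (√39157/2)/3) + 174601) = 2 + ((-1 + √39157/6) + 174601) = 2 + (174600 + √39157/6) = 174602 + √39157/6 ≈ 1.7464e+5)
√(K + (145289 - 96277)*(64867 - 90925)) = √((174602 + √39157/6) + (145289 - 96277)*(64867 - 90925)) = √((174602 + √39157/6) + 49012*(-26058)) = √((174602 + √39157/6) - 1277154696) = √(-1276980094 + √39157/6)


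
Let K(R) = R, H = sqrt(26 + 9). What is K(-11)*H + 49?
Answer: 49 - 11*sqrt(35) ≈ -16.077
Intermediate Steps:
H = sqrt(35) ≈ 5.9161
K(-11)*H + 49 = -11*sqrt(35) + 49 = 49 - 11*sqrt(35)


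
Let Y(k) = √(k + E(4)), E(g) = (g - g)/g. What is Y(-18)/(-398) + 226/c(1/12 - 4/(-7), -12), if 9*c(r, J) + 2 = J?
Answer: -1017/7 - 3*I*√2/398 ≈ -145.29 - 0.01066*I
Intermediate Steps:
c(r, J) = -2/9 + J/9
E(g) = 0 (E(g) = 0/g = 0)
Y(k) = √k (Y(k) = √(k + 0) = √k)
Y(-18)/(-398) + 226/c(1/12 - 4/(-7), -12) = √(-18)/(-398) + 226/(-2/9 + (⅑)*(-12)) = (3*I*√2)*(-1/398) + 226/(-2/9 - 4/3) = -3*I*√2/398 + 226/(-14/9) = -3*I*√2/398 + 226*(-9/14) = -3*I*√2/398 - 1017/7 = -1017/7 - 3*I*√2/398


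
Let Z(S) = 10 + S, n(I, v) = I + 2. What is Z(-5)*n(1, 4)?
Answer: 15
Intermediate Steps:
n(I, v) = 2 + I
Z(-5)*n(1, 4) = (10 - 5)*(2 + 1) = 5*3 = 15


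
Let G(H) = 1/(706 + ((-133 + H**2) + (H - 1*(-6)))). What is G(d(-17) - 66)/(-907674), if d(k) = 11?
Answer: -1/3221335026 ≈ -3.1043e-10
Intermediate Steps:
G(H) = 1/(579 + H + H**2) (G(H) = 1/(706 + ((-133 + H**2) + (H + 6))) = 1/(706 + ((-133 + H**2) + (6 + H))) = 1/(706 + (-127 + H + H**2)) = 1/(579 + H + H**2))
G(d(-17) - 66)/(-907674) = 1/((579 + (11 - 66) + (11 - 66)**2)*(-907674)) = -1/907674/(579 - 55 + (-55)**2) = -1/907674/(579 - 55 + 3025) = -1/907674/3549 = (1/3549)*(-1/907674) = -1/3221335026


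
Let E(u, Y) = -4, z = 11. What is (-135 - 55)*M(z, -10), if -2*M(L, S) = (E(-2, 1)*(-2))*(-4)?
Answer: -3040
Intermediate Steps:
M(L, S) = 16 (M(L, S) = -(-4*(-2))*(-4)/2 = -4*(-4) = -1/2*(-32) = 16)
(-135 - 55)*M(z, -10) = (-135 - 55)*16 = -190*16 = -3040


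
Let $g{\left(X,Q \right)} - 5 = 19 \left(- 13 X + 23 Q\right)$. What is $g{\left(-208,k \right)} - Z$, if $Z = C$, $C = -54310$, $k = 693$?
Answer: $408532$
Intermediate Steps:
$Z = -54310$
$g{\left(X,Q \right)} = 5 - 247 X + 437 Q$ ($g{\left(X,Q \right)} = 5 + 19 \left(- 13 X + 23 Q\right) = 5 + \left(- 247 X + 437 Q\right) = 5 - 247 X + 437 Q$)
$g{\left(-208,k \right)} - Z = \left(5 - -51376 + 437 \cdot 693\right) - -54310 = \left(5 + 51376 + 302841\right) + 54310 = 354222 + 54310 = 408532$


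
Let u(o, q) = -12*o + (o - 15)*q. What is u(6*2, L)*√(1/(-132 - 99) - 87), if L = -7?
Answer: -41*I*√4642638/77 ≈ -1147.3*I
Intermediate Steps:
u(o, q) = -12*o + q*(-15 + o) (u(o, q) = -12*o + (-15 + o)*q = -12*o + q*(-15 + o))
u(6*2, L)*√(1/(-132 - 99) - 87) = (-15*(-7) - 72*2 + (6*2)*(-7))*√(1/(-132 - 99) - 87) = (105 - 12*12 + 12*(-7))*√(1/(-231) - 87) = (105 - 144 - 84)*√(-1/231 - 87) = -41*I*√4642638/77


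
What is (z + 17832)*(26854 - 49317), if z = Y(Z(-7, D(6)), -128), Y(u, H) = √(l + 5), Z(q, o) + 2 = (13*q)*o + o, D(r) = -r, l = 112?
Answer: -400560216 - 67389*√13 ≈ -4.0080e+8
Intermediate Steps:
Z(q, o) = -2 + o + 13*o*q (Z(q, o) = -2 + ((13*q)*o + o) = -2 + (13*o*q + o) = -2 + (o + 13*o*q) = -2 + o + 13*o*q)
Y(u, H) = 3*√13 (Y(u, H) = √(112 + 5) = √117 = 3*√13)
z = 3*√13 ≈ 10.817
(z + 17832)*(26854 - 49317) = (3*√13 + 17832)*(26854 - 49317) = (17832 + 3*√13)*(-22463) = -400560216 - 67389*√13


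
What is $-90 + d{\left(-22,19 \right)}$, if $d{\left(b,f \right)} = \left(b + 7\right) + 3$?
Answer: $-102$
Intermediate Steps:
$d{\left(b,f \right)} = 10 + b$ ($d{\left(b,f \right)} = \left(7 + b\right) + 3 = 10 + b$)
$-90 + d{\left(-22,19 \right)} = -90 + \left(10 - 22\right) = -90 - 12 = -102$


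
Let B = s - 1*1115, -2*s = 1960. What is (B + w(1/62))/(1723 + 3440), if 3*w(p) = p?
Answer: -389669/960318 ≈ -0.40577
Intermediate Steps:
w(p) = p/3
s = -980 (s = -½*1960 = -980)
B = -2095 (B = -980 - 1*1115 = -980 - 1115 = -2095)
(B + w(1/62))/(1723 + 3440) = (-2095 + (⅓)/62)/(1723 + 3440) = (-2095 + (⅓)*(1/62))/5163 = (-2095 + 1/186)*(1/5163) = -389669/186*1/5163 = -389669/960318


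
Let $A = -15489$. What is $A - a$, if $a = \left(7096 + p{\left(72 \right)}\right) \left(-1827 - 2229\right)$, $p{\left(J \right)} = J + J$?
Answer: $29349951$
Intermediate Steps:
$p{\left(J \right)} = 2 J$
$a = -29365440$ ($a = \left(7096 + 2 \cdot 72\right) \left(-1827 - 2229\right) = \left(7096 + 144\right) \left(-4056\right) = 7240 \left(-4056\right) = -29365440$)
$A - a = -15489 - -29365440 = -15489 + 29365440 = 29349951$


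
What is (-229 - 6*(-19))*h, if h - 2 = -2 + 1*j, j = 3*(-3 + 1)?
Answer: 690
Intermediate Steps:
j = -6 (j = 3*(-2) = -6)
h = -6 (h = 2 + (-2 + 1*(-6)) = 2 + (-2 - 6) = 2 - 8 = -6)
(-229 - 6*(-19))*h = (-229 - 6*(-19))*(-6) = (-229 - 1*(-114))*(-6) = (-229 + 114)*(-6) = -115*(-6) = 690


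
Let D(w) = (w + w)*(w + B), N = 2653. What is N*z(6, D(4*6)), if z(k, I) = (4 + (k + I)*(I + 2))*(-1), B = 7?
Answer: -5905747792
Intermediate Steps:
D(w) = 2*w*(7 + w) (D(w) = (w + w)*(w + 7) = (2*w)*(7 + w) = 2*w*(7 + w))
z(k, I) = -4 - (2 + I)*(I + k) (z(k, I) = (4 + (I + k)*(2 + I))*(-1) = (4 + (2 + I)*(I + k))*(-1) = -4 - (2 + I)*(I + k))
N*z(6, D(4*6)) = 2653*(-4 - (2*(4*6)*(7 + 4*6))² - 4*4*6*(7 + 4*6) - 2*6 - 1*2*(4*6)*(7 + 4*6)*6) = 2653*(-4 - (2*24*(7 + 24))² - 4*24*(7 + 24) - 12 - 1*2*24*(7 + 24)*6) = 2653*(-4 - (2*24*31)² - 4*24*31 - 12 - 1*2*24*31*6) = 2653*(-4 - 1*1488² - 2*1488 - 12 - 1*1488*6) = 2653*(-4 - 1*2214144 - 2976 - 12 - 8928) = 2653*(-4 - 2214144 - 2976 - 12 - 8928) = 2653*(-2226064) = -5905747792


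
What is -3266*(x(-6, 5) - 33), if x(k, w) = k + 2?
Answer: 120842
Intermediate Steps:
x(k, w) = 2 + k
-3266*(x(-6, 5) - 33) = -3266*((2 - 6) - 33) = -3266*(-4 - 33) = -3266*(-37) = 120842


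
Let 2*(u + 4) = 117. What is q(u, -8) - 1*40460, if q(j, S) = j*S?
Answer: -40896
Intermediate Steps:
u = 109/2 (u = -4 + (½)*117 = -4 + 117/2 = 109/2 ≈ 54.500)
q(j, S) = S*j
q(u, -8) - 1*40460 = -8*109/2 - 1*40460 = -436 - 40460 = -40896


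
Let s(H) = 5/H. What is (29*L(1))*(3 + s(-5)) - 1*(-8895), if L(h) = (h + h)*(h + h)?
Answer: 9127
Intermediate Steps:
L(h) = 4*h² (L(h) = (2*h)*(2*h) = 4*h²)
(29*L(1))*(3 + s(-5)) - 1*(-8895) = (29*(4*1²))*(3 + 5/(-5)) - 1*(-8895) = (29*(4*1))*(3 + 5*(-⅕)) + 8895 = (29*4)*(3 - 1) + 8895 = 116*2 + 8895 = 232 + 8895 = 9127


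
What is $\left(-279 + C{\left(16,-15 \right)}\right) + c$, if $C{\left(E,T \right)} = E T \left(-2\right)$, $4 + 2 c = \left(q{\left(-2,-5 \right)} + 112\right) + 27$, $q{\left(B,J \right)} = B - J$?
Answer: $270$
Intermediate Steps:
$c = 69$ ($c = -2 + \frac{\left(\left(-2 - -5\right) + 112\right) + 27}{2} = -2 + \frac{\left(\left(-2 + 5\right) + 112\right) + 27}{2} = -2 + \frac{\left(3 + 112\right) + 27}{2} = -2 + \frac{115 + 27}{2} = -2 + \frac{1}{2} \cdot 142 = -2 + 71 = 69$)
$C{\left(E,T \right)} = - 2 E T$
$\left(-279 + C{\left(16,-15 \right)}\right) + c = \left(-279 - 32 \left(-15\right)\right) + 69 = \left(-279 + 480\right) + 69 = 201 + 69 = 270$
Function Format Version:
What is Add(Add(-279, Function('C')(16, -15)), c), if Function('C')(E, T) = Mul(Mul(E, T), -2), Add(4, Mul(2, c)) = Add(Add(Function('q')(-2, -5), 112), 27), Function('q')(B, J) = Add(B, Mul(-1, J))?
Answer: 270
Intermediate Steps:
c = 69 (c = Add(-2, Mul(Rational(1, 2), Add(Add(Add(-2, Mul(-1, -5)), 112), 27))) = Add(-2, Mul(Rational(1, 2), Add(Add(Add(-2, 5), 112), 27))) = Add(-2, Mul(Rational(1, 2), Add(Add(3, 112), 27))) = Add(-2, Mul(Rational(1, 2), Add(115, 27))) = Add(-2, Mul(Rational(1, 2), 142)) = Add(-2, 71) = 69)
Function('C')(E, T) = Mul(-2, E, T)
Add(Add(-279, Function('C')(16, -15)), c) = Add(Add(-279, Mul(-2, 16, -15)), 69) = Add(Add(-279, 480), 69) = Add(201, 69) = 270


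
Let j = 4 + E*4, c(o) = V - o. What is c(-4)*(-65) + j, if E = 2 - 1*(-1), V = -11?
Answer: 471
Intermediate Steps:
E = 3 (E = 2 + 1 = 3)
c(o) = -11 - o
j = 16 (j = 4 + 3*4 = 4 + 12 = 16)
c(-4)*(-65) + j = (-11 - 1*(-4))*(-65) + 16 = (-11 + 4)*(-65) + 16 = -7*(-65) + 16 = 455 + 16 = 471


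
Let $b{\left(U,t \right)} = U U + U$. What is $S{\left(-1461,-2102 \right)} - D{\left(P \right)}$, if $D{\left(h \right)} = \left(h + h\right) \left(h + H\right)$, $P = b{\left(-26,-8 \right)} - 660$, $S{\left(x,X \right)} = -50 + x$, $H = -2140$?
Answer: $-44511$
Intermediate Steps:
$b{\left(U,t \right)} = U + U^{2}$ ($b{\left(U,t \right)} = U^{2} + U = U + U^{2}$)
$P = -10$ ($P = - 26 \left(1 - 26\right) - 660 = \left(-26\right) \left(-25\right) - 660 = 650 - 660 = -10$)
$D{\left(h \right)} = 2 h \left(-2140 + h\right)$ ($D{\left(h \right)} = \left(h + h\right) \left(h - 2140\right) = 2 h \left(-2140 + h\right)$)
$S{\left(-1461,-2102 \right)} - D{\left(P \right)} = \left(-50 - 1461\right) - 2 \left(-10\right) \left(-2140 - 10\right) = -1511 - 2 \left(-10\right) \left(-2150\right) = -1511 - 43000 = -44511$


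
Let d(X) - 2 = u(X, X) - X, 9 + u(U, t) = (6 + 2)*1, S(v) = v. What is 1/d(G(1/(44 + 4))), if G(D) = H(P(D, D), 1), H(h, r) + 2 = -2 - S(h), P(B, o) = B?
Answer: 48/241 ≈ 0.19917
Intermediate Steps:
u(U, t) = -1 (u(U, t) = -9 + (6 + 2)*1 = -9 + 8*1 = -9 + 8 = -1)
H(h, r) = -4 - h (H(h, r) = -2 + (-2 - h) = -4 - h)
G(D) = -4 - D
d(X) = 1 - X (d(X) = 2 + (-1 - X) = 1 - X)
1/d(G(1/(44 + 4))) = 1/(1 - (-4 - 1/(44 + 4))) = 1/(1 - (-4 - 1/48)) = 1/(1 - 1*(-193/48)) = 1/(1 + 193/48) = 1/(241/48) = 48/241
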